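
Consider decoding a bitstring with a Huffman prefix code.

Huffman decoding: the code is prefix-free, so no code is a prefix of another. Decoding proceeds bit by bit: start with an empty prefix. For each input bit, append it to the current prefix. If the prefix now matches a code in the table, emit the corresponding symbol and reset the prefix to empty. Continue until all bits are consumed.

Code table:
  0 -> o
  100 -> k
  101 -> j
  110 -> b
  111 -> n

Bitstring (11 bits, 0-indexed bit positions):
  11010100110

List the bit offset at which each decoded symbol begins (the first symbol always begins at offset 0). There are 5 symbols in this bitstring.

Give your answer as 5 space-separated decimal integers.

Bit 0: prefix='1' (no match yet)
Bit 1: prefix='11' (no match yet)
Bit 2: prefix='110' -> emit 'b', reset
Bit 3: prefix='1' (no match yet)
Bit 4: prefix='10' (no match yet)
Bit 5: prefix='101' -> emit 'j', reset
Bit 6: prefix='0' -> emit 'o', reset
Bit 7: prefix='0' -> emit 'o', reset
Bit 8: prefix='1' (no match yet)
Bit 9: prefix='11' (no match yet)
Bit 10: prefix='110' -> emit 'b', reset

Answer: 0 3 6 7 8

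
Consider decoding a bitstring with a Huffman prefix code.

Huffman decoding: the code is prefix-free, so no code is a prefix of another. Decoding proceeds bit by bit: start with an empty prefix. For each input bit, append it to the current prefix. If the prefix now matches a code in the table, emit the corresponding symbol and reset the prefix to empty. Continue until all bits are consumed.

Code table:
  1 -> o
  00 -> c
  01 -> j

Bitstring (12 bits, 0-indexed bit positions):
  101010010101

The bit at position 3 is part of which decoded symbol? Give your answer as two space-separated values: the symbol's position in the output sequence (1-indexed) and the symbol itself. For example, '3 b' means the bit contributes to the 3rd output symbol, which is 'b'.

Bit 0: prefix='1' -> emit 'o', reset
Bit 1: prefix='0' (no match yet)
Bit 2: prefix='01' -> emit 'j', reset
Bit 3: prefix='0' (no match yet)
Bit 4: prefix='01' -> emit 'j', reset
Bit 5: prefix='0' (no match yet)
Bit 6: prefix='00' -> emit 'c', reset
Bit 7: prefix='1' -> emit 'o', reset

Answer: 3 j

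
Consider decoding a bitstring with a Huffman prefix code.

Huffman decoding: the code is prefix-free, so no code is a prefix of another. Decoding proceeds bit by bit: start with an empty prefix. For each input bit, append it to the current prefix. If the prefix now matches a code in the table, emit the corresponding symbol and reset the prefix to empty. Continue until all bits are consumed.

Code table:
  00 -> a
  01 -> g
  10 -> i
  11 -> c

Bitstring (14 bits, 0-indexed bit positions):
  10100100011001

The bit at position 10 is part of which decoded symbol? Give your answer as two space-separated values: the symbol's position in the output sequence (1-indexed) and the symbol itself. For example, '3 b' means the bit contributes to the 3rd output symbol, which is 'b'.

Bit 0: prefix='1' (no match yet)
Bit 1: prefix='10' -> emit 'i', reset
Bit 2: prefix='1' (no match yet)
Bit 3: prefix='10' -> emit 'i', reset
Bit 4: prefix='0' (no match yet)
Bit 5: prefix='01' -> emit 'g', reset
Bit 6: prefix='0' (no match yet)
Bit 7: prefix='00' -> emit 'a', reset
Bit 8: prefix='0' (no match yet)
Bit 9: prefix='01' -> emit 'g', reset
Bit 10: prefix='1' (no match yet)
Bit 11: prefix='10' -> emit 'i', reset
Bit 12: prefix='0' (no match yet)
Bit 13: prefix='01' -> emit 'g', reset

Answer: 6 i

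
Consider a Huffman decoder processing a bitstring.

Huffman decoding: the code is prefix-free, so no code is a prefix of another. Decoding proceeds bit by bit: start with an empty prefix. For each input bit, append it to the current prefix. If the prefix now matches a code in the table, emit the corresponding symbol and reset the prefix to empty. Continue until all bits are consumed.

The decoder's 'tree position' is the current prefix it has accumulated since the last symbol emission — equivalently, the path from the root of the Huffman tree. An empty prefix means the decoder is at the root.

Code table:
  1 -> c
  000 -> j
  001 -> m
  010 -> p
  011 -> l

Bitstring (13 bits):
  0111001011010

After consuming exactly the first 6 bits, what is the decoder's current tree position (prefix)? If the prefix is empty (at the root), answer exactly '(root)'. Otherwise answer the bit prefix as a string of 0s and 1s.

Bit 0: prefix='0' (no match yet)
Bit 1: prefix='01' (no match yet)
Bit 2: prefix='011' -> emit 'l', reset
Bit 3: prefix='1' -> emit 'c', reset
Bit 4: prefix='0' (no match yet)
Bit 5: prefix='00' (no match yet)

Answer: 00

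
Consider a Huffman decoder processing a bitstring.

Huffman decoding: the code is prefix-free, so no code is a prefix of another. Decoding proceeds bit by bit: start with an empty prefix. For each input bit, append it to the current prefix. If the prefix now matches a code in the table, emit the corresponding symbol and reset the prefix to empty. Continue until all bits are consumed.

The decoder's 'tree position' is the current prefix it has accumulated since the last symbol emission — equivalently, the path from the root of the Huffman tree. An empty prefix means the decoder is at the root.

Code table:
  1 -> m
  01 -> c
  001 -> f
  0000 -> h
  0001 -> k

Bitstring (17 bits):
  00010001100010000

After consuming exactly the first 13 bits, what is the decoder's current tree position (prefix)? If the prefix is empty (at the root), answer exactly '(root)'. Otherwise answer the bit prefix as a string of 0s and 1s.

Answer: (root)

Derivation:
Bit 0: prefix='0' (no match yet)
Bit 1: prefix='00' (no match yet)
Bit 2: prefix='000' (no match yet)
Bit 3: prefix='0001' -> emit 'k', reset
Bit 4: prefix='0' (no match yet)
Bit 5: prefix='00' (no match yet)
Bit 6: prefix='000' (no match yet)
Bit 7: prefix='0001' -> emit 'k', reset
Bit 8: prefix='1' -> emit 'm', reset
Bit 9: prefix='0' (no match yet)
Bit 10: prefix='00' (no match yet)
Bit 11: prefix='000' (no match yet)
Bit 12: prefix='0001' -> emit 'k', reset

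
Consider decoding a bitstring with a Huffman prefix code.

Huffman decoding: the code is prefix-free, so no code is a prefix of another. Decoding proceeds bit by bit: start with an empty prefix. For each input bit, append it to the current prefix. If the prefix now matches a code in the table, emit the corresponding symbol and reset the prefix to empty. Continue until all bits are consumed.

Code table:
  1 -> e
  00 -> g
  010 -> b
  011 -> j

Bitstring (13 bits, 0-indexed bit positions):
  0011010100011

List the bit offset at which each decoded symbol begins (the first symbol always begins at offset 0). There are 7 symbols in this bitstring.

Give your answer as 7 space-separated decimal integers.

Answer: 0 2 3 4 7 8 10

Derivation:
Bit 0: prefix='0' (no match yet)
Bit 1: prefix='00' -> emit 'g', reset
Bit 2: prefix='1' -> emit 'e', reset
Bit 3: prefix='1' -> emit 'e', reset
Bit 4: prefix='0' (no match yet)
Bit 5: prefix='01' (no match yet)
Bit 6: prefix='010' -> emit 'b', reset
Bit 7: prefix='1' -> emit 'e', reset
Bit 8: prefix='0' (no match yet)
Bit 9: prefix='00' -> emit 'g', reset
Bit 10: prefix='0' (no match yet)
Bit 11: prefix='01' (no match yet)
Bit 12: prefix='011' -> emit 'j', reset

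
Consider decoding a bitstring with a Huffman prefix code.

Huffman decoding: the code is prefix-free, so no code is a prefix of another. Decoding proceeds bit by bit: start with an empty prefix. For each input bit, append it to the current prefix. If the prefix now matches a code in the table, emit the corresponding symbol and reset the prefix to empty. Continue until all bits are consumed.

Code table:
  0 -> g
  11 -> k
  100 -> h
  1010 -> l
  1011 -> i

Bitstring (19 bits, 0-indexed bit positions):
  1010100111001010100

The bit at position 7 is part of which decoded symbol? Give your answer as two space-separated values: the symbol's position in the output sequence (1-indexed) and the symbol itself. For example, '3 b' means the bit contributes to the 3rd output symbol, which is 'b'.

Bit 0: prefix='1' (no match yet)
Bit 1: prefix='10' (no match yet)
Bit 2: prefix='101' (no match yet)
Bit 3: prefix='1010' -> emit 'l', reset
Bit 4: prefix='1' (no match yet)
Bit 5: prefix='10' (no match yet)
Bit 6: prefix='100' -> emit 'h', reset
Bit 7: prefix='1' (no match yet)
Bit 8: prefix='11' -> emit 'k', reset
Bit 9: prefix='1' (no match yet)
Bit 10: prefix='10' (no match yet)
Bit 11: prefix='100' -> emit 'h', reset

Answer: 3 k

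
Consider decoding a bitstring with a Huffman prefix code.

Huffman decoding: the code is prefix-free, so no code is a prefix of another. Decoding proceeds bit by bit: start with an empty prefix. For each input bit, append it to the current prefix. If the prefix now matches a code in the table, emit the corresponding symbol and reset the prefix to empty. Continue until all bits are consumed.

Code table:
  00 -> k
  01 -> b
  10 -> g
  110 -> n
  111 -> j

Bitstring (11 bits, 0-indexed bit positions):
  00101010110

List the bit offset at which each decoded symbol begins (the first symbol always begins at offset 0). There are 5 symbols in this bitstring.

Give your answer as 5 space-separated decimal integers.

Answer: 0 2 4 6 8

Derivation:
Bit 0: prefix='0' (no match yet)
Bit 1: prefix='00' -> emit 'k', reset
Bit 2: prefix='1' (no match yet)
Bit 3: prefix='10' -> emit 'g', reset
Bit 4: prefix='1' (no match yet)
Bit 5: prefix='10' -> emit 'g', reset
Bit 6: prefix='1' (no match yet)
Bit 7: prefix='10' -> emit 'g', reset
Bit 8: prefix='1' (no match yet)
Bit 9: prefix='11' (no match yet)
Bit 10: prefix='110' -> emit 'n', reset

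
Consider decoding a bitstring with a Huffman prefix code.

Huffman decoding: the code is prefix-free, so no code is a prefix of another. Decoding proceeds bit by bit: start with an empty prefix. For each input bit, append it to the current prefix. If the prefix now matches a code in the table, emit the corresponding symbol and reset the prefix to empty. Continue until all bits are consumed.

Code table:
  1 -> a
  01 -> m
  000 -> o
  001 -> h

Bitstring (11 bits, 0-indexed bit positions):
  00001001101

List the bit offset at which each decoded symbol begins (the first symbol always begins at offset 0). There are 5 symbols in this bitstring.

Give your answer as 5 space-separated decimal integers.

Bit 0: prefix='0' (no match yet)
Bit 1: prefix='00' (no match yet)
Bit 2: prefix='000' -> emit 'o', reset
Bit 3: prefix='0' (no match yet)
Bit 4: prefix='01' -> emit 'm', reset
Bit 5: prefix='0' (no match yet)
Bit 6: prefix='00' (no match yet)
Bit 7: prefix='001' -> emit 'h', reset
Bit 8: prefix='1' -> emit 'a', reset
Bit 9: prefix='0' (no match yet)
Bit 10: prefix='01' -> emit 'm', reset

Answer: 0 3 5 8 9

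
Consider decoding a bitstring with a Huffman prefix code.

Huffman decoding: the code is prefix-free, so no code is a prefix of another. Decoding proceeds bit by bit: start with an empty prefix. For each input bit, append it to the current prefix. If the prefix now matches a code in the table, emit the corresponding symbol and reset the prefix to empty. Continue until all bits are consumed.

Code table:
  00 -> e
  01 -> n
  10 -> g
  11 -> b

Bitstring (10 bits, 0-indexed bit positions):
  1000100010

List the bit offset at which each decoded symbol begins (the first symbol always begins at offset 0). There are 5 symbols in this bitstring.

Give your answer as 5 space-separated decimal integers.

Bit 0: prefix='1' (no match yet)
Bit 1: prefix='10' -> emit 'g', reset
Bit 2: prefix='0' (no match yet)
Bit 3: prefix='00' -> emit 'e', reset
Bit 4: prefix='1' (no match yet)
Bit 5: prefix='10' -> emit 'g', reset
Bit 6: prefix='0' (no match yet)
Bit 7: prefix='00' -> emit 'e', reset
Bit 8: prefix='1' (no match yet)
Bit 9: prefix='10' -> emit 'g', reset

Answer: 0 2 4 6 8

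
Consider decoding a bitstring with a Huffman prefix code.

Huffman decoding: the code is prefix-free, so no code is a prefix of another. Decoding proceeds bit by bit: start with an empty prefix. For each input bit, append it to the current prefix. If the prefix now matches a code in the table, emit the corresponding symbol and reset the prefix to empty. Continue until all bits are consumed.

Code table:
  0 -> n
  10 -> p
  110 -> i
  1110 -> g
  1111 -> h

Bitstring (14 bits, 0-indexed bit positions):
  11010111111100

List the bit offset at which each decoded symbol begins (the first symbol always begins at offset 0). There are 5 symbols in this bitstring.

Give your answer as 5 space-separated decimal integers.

Bit 0: prefix='1' (no match yet)
Bit 1: prefix='11' (no match yet)
Bit 2: prefix='110' -> emit 'i', reset
Bit 3: prefix='1' (no match yet)
Bit 4: prefix='10' -> emit 'p', reset
Bit 5: prefix='1' (no match yet)
Bit 6: prefix='11' (no match yet)
Bit 7: prefix='111' (no match yet)
Bit 8: prefix='1111' -> emit 'h', reset
Bit 9: prefix='1' (no match yet)
Bit 10: prefix='11' (no match yet)
Bit 11: prefix='111' (no match yet)
Bit 12: prefix='1110' -> emit 'g', reset
Bit 13: prefix='0' -> emit 'n', reset

Answer: 0 3 5 9 13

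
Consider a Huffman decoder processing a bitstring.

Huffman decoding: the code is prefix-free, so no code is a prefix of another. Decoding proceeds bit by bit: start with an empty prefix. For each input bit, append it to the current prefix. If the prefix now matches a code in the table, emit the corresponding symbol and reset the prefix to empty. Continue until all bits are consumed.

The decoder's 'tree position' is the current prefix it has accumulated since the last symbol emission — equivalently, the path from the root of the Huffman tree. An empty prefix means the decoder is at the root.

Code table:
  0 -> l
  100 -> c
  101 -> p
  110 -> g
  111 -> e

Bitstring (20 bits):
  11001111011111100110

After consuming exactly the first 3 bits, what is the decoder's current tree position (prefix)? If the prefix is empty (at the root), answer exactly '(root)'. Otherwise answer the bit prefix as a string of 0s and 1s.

Answer: (root)

Derivation:
Bit 0: prefix='1' (no match yet)
Bit 1: prefix='11' (no match yet)
Bit 2: prefix='110' -> emit 'g', reset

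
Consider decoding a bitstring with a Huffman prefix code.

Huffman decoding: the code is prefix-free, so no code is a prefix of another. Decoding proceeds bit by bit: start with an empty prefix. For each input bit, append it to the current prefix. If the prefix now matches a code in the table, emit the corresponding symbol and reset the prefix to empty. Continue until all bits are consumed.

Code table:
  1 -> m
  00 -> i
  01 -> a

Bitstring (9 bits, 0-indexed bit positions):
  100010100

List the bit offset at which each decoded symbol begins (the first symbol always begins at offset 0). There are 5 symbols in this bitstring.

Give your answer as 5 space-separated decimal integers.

Bit 0: prefix='1' -> emit 'm', reset
Bit 1: prefix='0' (no match yet)
Bit 2: prefix='00' -> emit 'i', reset
Bit 3: prefix='0' (no match yet)
Bit 4: prefix='01' -> emit 'a', reset
Bit 5: prefix='0' (no match yet)
Bit 6: prefix='01' -> emit 'a', reset
Bit 7: prefix='0' (no match yet)
Bit 8: prefix='00' -> emit 'i', reset

Answer: 0 1 3 5 7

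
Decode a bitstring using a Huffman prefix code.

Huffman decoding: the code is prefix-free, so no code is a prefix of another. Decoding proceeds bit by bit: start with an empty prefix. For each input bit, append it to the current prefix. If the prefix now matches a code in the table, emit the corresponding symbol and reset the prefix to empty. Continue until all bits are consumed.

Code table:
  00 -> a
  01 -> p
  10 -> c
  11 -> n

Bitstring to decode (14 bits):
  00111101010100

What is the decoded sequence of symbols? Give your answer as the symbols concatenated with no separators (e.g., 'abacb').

Answer: annpppa

Derivation:
Bit 0: prefix='0' (no match yet)
Bit 1: prefix='00' -> emit 'a', reset
Bit 2: prefix='1' (no match yet)
Bit 3: prefix='11' -> emit 'n', reset
Bit 4: prefix='1' (no match yet)
Bit 5: prefix='11' -> emit 'n', reset
Bit 6: prefix='0' (no match yet)
Bit 7: prefix='01' -> emit 'p', reset
Bit 8: prefix='0' (no match yet)
Bit 9: prefix='01' -> emit 'p', reset
Bit 10: prefix='0' (no match yet)
Bit 11: prefix='01' -> emit 'p', reset
Bit 12: prefix='0' (no match yet)
Bit 13: prefix='00' -> emit 'a', reset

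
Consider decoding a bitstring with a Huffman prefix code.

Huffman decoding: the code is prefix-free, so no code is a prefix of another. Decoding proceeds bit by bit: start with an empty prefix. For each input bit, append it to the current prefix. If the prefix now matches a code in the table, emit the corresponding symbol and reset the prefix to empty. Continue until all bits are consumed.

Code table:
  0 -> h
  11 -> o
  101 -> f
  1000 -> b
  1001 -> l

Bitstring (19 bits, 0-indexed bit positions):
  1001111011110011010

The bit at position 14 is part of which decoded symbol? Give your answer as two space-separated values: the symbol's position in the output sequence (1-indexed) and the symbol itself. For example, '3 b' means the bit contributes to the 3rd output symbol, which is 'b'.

Answer: 5 l

Derivation:
Bit 0: prefix='1' (no match yet)
Bit 1: prefix='10' (no match yet)
Bit 2: prefix='100' (no match yet)
Bit 3: prefix='1001' -> emit 'l', reset
Bit 4: prefix='1' (no match yet)
Bit 5: prefix='11' -> emit 'o', reset
Bit 6: prefix='1' (no match yet)
Bit 7: prefix='10' (no match yet)
Bit 8: prefix='101' -> emit 'f', reset
Bit 9: prefix='1' (no match yet)
Bit 10: prefix='11' -> emit 'o', reset
Bit 11: prefix='1' (no match yet)
Bit 12: prefix='10' (no match yet)
Bit 13: prefix='100' (no match yet)
Bit 14: prefix='1001' -> emit 'l', reset
Bit 15: prefix='1' (no match yet)
Bit 16: prefix='10' (no match yet)
Bit 17: prefix='101' -> emit 'f', reset
Bit 18: prefix='0' -> emit 'h', reset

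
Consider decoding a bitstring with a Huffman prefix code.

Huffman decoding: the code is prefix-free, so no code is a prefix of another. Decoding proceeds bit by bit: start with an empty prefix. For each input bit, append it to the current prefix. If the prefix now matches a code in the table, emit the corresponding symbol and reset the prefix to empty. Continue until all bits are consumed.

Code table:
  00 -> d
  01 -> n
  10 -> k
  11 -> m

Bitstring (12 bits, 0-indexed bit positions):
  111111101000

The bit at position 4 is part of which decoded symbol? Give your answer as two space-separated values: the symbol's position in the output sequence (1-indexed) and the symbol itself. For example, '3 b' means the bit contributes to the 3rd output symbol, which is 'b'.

Answer: 3 m

Derivation:
Bit 0: prefix='1' (no match yet)
Bit 1: prefix='11' -> emit 'm', reset
Bit 2: prefix='1' (no match yet)
Bit 3: prefix='11' -> emit 'm', reset
Bit 4: prefix='1' (no match yet)
Bit 5: prefix='11' -> emit 'm', reset
Bit 6: prefix='1' (no match yet)
Bit 7: prefix='10' -> emit 'k', reset
Bit 8: prefix='1' (no match yet)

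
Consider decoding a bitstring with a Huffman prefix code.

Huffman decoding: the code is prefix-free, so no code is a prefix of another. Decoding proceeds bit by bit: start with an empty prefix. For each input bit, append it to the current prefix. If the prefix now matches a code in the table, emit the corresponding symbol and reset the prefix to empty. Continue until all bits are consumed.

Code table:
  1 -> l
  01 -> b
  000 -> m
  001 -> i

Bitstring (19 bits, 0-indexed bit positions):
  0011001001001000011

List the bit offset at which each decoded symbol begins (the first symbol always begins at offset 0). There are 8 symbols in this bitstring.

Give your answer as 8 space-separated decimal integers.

Answer: 0 3 4 7 10 13 16 18

Derivation:
Bit 0: prefix='0' (no match yet)
Bit 1: prefix='00' (no match yet)
Bit 2: prefix='001' -> emit 'i', reset
Bit 3: prefix='1' -> emit 'l', reset
Bit 4: prefix='0' (no match yet)
Bit 5: prefix='00' (no match yet)
Bit 6: prefix='001' -> emit 'i', reset
Bit 7: prefix='0' (no match yet)
Bit 8: prefix='00' (no match yet)
Bit 9: prefix='001' -> emit 'i', reset
Bit 10: prefix='0' (no match yet)
Bit 11: prefix='00' (no match yet)
Bit 12: prefix='001' -> emit 'i', reset
Bit 13: prefix='0' (no match yet)
Bit 14: prefix='00' (no match yet)
Bit 15: prefix='000' -> emit 'm', reset
Bit 16: prefix='0' (no match yet)
Bit 17: prefix='01' -> emit 'b', reset
Bit 18: prefix='1' -> emit 'l', reset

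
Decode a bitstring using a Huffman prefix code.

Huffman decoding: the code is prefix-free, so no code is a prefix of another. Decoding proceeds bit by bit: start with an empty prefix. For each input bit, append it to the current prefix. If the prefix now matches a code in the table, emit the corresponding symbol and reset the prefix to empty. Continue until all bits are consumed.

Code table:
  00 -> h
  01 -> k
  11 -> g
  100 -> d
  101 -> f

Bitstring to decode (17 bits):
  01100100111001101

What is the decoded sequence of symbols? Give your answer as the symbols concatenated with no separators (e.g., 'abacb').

Answer: kddgdgk

Derivation:
Bit 0: prefix='0' (no match yet)
Bit 1: prefix='01' -> emit 'k', reset
Bit 2: prefix='1' (no match yet)
Bit 3: prefix='10' (no match yet)
Bit 4: prefix='100' -> emit 'd', reset
Bit 5: prefix='1' (no match yet)
Bit 6: prefix='10' (no match yet)
Bit 7: prefix='100' -> emit 'd', reset
Bit 8: prefix='1' (no match yet)
Bit 9: prefix='11' -> emit 'g', reset
Bit 10: prefix='1' (no match yet)
Bit 11: prefix='10' (no match yet)
Bit 12: prefix='100' -> emit 'd', reset
Bit 13: prefix='1' (no match yet)
Bit 14: prefix='11' -> emit 'g', reset
Bit 15: prefix='0' (no match yet)
Bit 16: prefix='01' -> emit 'k', reset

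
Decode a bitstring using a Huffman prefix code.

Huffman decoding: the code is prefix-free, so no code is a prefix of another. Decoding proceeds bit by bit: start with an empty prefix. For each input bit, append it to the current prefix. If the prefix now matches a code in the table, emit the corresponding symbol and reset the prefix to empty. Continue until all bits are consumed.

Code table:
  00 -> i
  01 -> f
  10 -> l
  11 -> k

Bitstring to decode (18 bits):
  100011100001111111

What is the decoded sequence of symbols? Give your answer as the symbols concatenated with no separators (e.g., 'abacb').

Answer: liklifkkk

Derivation:
Bit 0: prefix='1' (no match yet)
Bit 1: prefix='10' -> emit 'l', reset
Bit 2: prefix='0' (no match yet)
Bit 3: prefix='00' -> emit 'i', reset
Bit 4: prefix='1' (no match yet)
Bit 5: prefix='11' -> emit 'k', reset
Bit 6: prefix='1' (no match yet)
Bit 7: prefix='10' -> emit 'l', reset
Bit 8: prefix='0' (no match yet)
Bit 9: prefix='00' -> emit 'i', reset
Bit 10: prefix='0' (no match yet)
Bit 11: prefix='01' -> emit 'f', reset
Bit 12: prefix='1' (no match yet)
Bit 13: prefix='11' -> emit 'k', reset
Bit 14: prefix='1' (no match yet)
Bit 15: prefix='11' -> emit 'k', reset
Bit 16: prefix='1' (no match yet)
Bit 17: prefix='11' -> emit 'k', reset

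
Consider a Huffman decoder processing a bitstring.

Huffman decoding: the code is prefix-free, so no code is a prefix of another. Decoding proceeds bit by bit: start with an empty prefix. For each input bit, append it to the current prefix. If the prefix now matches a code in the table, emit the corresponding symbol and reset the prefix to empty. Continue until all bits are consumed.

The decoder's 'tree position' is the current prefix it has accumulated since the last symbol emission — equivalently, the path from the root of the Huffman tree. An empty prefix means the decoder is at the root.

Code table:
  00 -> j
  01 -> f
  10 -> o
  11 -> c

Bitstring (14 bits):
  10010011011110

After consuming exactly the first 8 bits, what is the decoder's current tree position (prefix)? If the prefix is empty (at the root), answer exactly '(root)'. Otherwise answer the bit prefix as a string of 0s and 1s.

Bit 0: prefix='1' (no match yet)
Bit 1: prefix='10' -> emit 'o', reset
Bit 2: prefix='0' (no match yet)
Bit 3: prefix='01' -> emit 'f', reset
Bit 4: prefix='0' (no match yet)
Bit 5: prefix='00' -> emit 'j', reset
Bit 6: prefix='1' (no match yet)
Bit 7: prefix='11' -> emit 'c', reset

Answer: (root)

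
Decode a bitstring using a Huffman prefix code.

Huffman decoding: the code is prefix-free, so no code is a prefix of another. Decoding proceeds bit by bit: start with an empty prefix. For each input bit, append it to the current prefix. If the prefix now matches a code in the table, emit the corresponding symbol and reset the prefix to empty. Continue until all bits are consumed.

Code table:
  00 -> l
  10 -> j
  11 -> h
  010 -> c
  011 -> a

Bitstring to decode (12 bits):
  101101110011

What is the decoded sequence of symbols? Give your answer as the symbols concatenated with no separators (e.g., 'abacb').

Answer: jhaja

Derivation:
Bit 0: prefix='1' (no match yet)
Bit 1: prefix='10' -> emit 'j', reset
Bit 2: prefix='1' (no match yet)
Bit 3: prefix='11' -> emit 'h', reset
Bit 4: prefix='0' (no match yet)
Bit 5: prefix='01' (no match yet)
Bit 6: prefix='011' -> emit 'a', reset
Bit 7: prefix='1' (no match yet)
Bit 8: prefix='10' -> emit 'j', reset
Bit 9: prefix='0' (no match yet)
Bit 10: prefix='01' (no match yet)
Bit 11: prefix='011' -> emit 'a', reset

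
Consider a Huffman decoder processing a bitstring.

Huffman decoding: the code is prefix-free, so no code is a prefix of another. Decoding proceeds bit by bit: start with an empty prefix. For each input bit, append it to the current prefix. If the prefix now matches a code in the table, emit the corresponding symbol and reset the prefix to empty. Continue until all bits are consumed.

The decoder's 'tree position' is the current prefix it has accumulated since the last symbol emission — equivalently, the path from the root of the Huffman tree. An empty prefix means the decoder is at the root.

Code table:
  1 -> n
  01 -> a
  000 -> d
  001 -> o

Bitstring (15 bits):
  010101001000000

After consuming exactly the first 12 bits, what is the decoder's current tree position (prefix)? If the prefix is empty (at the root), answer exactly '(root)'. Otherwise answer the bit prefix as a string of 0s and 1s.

Bit 0: prefix='0' (no match yet)
Bit 1: prefix='01' -> emit 'a', reset
Bit 2: prefix='0' (no match yet)
Bit 3: prefix='01' -> emit 'a', reset
Bit 4: prefix='0' (no match yet)
Bit 5: prefix='01' -> emit 'a', reset
Bit 6: prefix='0' (no match yet)
Bit 7: prefix='00' (no match yet)
Bit 8: prefix='001' -> emit 'o', reset
Bit 9: prefix='0' (no match yet)
Bit 10: prefix='00' (no match yet)
Bit 11: prefix='000' -> emit 'd', reset

Answer: (root)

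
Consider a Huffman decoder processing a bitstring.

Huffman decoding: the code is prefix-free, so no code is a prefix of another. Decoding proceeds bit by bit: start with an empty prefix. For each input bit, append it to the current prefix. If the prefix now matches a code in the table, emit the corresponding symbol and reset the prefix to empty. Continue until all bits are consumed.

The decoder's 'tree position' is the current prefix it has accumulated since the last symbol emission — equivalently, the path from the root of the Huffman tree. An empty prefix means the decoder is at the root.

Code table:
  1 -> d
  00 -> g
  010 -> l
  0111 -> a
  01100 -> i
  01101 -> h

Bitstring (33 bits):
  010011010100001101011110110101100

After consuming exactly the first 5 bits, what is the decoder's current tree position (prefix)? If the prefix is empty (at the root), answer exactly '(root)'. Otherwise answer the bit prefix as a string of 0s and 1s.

Answer: 01

Derivation:
Bit 0: prefix='0' (no match yet)
Bit 1: prefix='01' (no match yet)
Bit 2: prefix='010' -> emit 'l', reset
Bit 3: prefix='0' (no match yet)
Bit 4: prefix='01' (no match yet)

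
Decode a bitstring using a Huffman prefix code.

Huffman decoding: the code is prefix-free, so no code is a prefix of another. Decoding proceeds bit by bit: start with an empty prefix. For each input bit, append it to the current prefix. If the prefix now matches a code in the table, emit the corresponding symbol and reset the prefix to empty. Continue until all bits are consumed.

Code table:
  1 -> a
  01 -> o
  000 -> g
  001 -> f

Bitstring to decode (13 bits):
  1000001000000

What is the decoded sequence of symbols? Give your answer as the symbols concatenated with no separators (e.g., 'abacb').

Bit 0: prefix='1' -> emit 'a', reset
Bit 1: prefix='0' (no match yet)
Bit 2: prefix='00' (no match yet)
Bit 3: prefix='000' -> emit 'g', reset
Bit 4: prefix='0' (no match yet)
Bit 5: prefix='00' (no match yet)
Bit 6: prefix='001' -> emit 'f', reset
Bit 7: prefix='0' (no match yet)
Bit 8: prefix='00' (no match yet)
Bit 9: prefix='000' -> emit 'g', reset
Bit 10: prefix='0' (no match yet)
Bit 11: prefix='00' (no match yet)
Bit 12: prefix='000' -> emit 'g', reset

Answer: agfgg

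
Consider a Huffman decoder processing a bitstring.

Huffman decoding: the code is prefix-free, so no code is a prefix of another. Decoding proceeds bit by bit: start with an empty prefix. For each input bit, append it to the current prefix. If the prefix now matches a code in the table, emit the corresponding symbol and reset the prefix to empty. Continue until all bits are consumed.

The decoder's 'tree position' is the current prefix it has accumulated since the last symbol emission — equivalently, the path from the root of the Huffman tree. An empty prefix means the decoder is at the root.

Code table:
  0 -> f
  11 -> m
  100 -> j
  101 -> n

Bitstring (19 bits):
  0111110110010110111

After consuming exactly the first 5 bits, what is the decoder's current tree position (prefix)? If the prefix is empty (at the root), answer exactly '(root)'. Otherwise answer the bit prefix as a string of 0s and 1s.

Answer: (root)

Derivation:
Bit 0: prefix='0' -> emit 'f', reset
Bit 1: prefix='1' (no match yet)
Bit 2: prefix='11' -> emit 'm', reset
Bit 3: prefix='1' (no match yet)
Bit 4: prefix='11' -> emit 'm', reset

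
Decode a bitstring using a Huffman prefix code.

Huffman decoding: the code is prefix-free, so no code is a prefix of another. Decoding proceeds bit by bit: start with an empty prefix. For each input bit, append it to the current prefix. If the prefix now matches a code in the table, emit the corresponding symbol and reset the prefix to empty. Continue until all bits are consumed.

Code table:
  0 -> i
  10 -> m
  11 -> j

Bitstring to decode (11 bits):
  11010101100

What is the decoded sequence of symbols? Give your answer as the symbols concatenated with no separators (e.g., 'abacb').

Bit 0: prefix='1' (no match yet)
Bit 1: prefix='11' -> emit 'j', reset
Bit 2: prefix='0' -> emit 'i', reset
Bit 3: prefix='1' (no match yet)
Bit 4: prefix='10' -> emit 'm', reset
Bit 5: prefix='1' (no match yet)
Bit 6: prefix='10' -> emit 'm', reset
Bit 7: prefix='1' (no match yet)
Bit 8: prefix='11' -> emit 'j', reset
Bit 9: prefix='0' -> emit 'i', reset
Bit 10: prefix='0' -> emit 'i', reset

Answer: jimmjii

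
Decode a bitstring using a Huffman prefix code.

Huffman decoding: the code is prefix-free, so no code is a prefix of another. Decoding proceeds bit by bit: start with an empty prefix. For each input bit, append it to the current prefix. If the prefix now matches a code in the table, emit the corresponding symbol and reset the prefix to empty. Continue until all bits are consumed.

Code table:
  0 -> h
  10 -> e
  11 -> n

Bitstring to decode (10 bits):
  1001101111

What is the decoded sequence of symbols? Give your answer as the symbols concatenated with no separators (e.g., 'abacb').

Bit 0: prefix='1' (no match yet)
Bit 1: prefix='10' -> emit 'e', reset
Bit 2: prefix='0' -> emit 'h', reset
Bit 3: prefix='1' (no match yet)
Bit 4: prefix='11' -> emit 'n', reset
Bit 5: prefix='0' -> emit 'h', reset
Bit 6: prefix='1' (no match yet)
Bit 7: prefix='11' -> emit 'n', reset
Bit 8: prefix='1' (no match yet)
Bit 9: prefix='11' -> emit 'n', reset

Answer: ehnhnn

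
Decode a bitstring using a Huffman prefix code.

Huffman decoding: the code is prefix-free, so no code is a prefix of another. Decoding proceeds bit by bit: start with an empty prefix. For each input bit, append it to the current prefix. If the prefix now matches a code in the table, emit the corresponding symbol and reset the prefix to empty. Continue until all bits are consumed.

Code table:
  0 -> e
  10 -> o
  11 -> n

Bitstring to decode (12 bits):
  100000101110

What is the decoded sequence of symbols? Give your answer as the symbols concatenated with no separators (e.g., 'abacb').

Answer: oeeeeono

Derivation:
Bit 0: prefix='1' (no match yet)
Bit 1: prefix='10' -> emit 'o', reset
Bit 2: prefix='0' -> emit 'e', reset
Bit 3: prefix='0' -> emit 'e', reset
Bit 4: prefix='0' -> emit 'e', reset
Bit 5: prefix='0' -> emit 'e', reset
Bit 6: prefix='1' (no match yet)
Bit 7: prefix='10' -> emit 'o', reset
Bit 8: prefix='1' (no match yet)
Bit 9: prefix='11' -> emit 'n', reset
Bit 10: prefix='1' (no match yet)
Bit 11: prefix='10' -> emit 'o', reset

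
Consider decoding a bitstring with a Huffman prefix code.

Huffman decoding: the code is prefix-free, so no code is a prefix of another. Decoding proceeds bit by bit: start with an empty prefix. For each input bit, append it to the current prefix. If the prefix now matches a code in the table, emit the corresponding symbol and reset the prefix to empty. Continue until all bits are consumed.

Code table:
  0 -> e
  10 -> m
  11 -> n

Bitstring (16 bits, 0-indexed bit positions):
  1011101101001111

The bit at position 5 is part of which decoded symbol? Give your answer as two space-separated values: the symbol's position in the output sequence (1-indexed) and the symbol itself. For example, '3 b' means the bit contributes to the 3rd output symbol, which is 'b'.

Answer: 3 m

Derivation:
Bit 0: prefix='1' (no match yet)
Bit 1: prefix='10' -> emit 'm', reset
Bit 2: prefix='1' (no match yet)
Bit 3: prefix='11' -> emit 'n', reset
Bit 4: prefix='1' (no match yet)
Bit 5: prefix='10' -> emit 'm', reset
Bit 6: prefix='1' (no match yet)
Bit 7: prefix='11' -> emit 'n', reset
Bit 8: prefix='0' -> emit 'e', reset
Bit 9: prefix='1' (no match yet)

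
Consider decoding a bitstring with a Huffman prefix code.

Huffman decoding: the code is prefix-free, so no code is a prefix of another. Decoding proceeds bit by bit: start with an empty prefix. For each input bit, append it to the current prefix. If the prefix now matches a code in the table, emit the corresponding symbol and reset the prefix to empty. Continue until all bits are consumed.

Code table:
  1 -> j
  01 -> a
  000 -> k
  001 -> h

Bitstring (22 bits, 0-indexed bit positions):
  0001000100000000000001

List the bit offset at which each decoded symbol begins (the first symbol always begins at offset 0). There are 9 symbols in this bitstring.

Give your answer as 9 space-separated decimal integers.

Answer: 0 3 4 7 8 11 14 17 20

Derivation:
Bit 0: prefix='0' (no match yet)
Bit 1: prefix='00' (no match yet)
Bit 2: prefix='000' -> emit 'k', reset
Bit 3: prefix='1' -> emit 'j', reset
Bit 4: prefix='0' (no match yet)
Bit 5: prefix='00' (no match yet)
Bit 6: prefix='000' -> emit 'k', reset
Bit 7: prefix='1' -> emit 'j', reset
Bit 8: prefix='0' (no match yet)
Bit 9: prefix='00' (no match yet)
Bit 10: prefix='000' -> emit 'k', reset
Bit 11: prefix='0' (no match yet)
Bit 12: prefix='00' (no match yet)
Bit 13: prefix='000' -> emit 'k', reset
Bit 14: prefix='0' (no match yet)
Bit 15: prefix='00' (no match yet)
Bit 16: prefix='000' -> emit 'k', reset
Bit 17: prefix='0' (no match yet)
Bit 18: prefix='00' (no match yet)
Bit 19: prefix='000' -> emit 'k', reset
Bit 20: prefix='0' (no match yet)
Bit 21: prefix='01' -> emit 'a', reset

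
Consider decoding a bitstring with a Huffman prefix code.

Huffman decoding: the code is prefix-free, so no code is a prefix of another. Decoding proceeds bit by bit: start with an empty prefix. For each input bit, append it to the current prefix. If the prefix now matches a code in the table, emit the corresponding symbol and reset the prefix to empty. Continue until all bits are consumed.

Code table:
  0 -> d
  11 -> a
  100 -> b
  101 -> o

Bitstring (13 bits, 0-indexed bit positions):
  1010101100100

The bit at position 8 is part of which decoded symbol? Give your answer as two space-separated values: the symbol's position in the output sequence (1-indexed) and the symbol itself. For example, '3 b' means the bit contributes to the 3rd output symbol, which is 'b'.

Answer: 4 b

Derivation:
Bit 0: prefix='1' (no match yet)
Bit 1: prefix='10' (no match yet)
Bit 2: prefix='101' -> emit 'o', reset
Bit 3: prefix='0' -> emit 'd', reset
Bit 4: prefix='1' (no match yet)
Bit 5: prefix='10' (no match yet)
Bit 6: prefix='101' -> emit 'o', reset
Bit 7: prefix='1' (no match yet)
Bit 8: prefix='10' (no match yet)
Bit 9: prefix='100' -> emit 'b', reset
Bit 10: prefix='1' (no match yet)
Bit 11: prefix='10' (no match yet)
Bit 12: prefix='100' -> emit 'b', reset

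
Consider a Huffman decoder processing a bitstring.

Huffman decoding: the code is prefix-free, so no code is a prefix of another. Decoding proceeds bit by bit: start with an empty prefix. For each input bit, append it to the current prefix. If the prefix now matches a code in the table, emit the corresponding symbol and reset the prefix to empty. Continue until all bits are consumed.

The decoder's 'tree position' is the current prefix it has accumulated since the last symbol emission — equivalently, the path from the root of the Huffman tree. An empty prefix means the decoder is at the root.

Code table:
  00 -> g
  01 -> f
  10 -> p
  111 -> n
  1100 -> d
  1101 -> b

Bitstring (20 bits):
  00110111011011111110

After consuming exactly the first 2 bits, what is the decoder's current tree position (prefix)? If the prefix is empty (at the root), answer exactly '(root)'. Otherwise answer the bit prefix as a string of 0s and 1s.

Bit 0: prefix='0' (no match yet)
Bit 1: prefix='00' -> emit 'g', reset

Answer: (root)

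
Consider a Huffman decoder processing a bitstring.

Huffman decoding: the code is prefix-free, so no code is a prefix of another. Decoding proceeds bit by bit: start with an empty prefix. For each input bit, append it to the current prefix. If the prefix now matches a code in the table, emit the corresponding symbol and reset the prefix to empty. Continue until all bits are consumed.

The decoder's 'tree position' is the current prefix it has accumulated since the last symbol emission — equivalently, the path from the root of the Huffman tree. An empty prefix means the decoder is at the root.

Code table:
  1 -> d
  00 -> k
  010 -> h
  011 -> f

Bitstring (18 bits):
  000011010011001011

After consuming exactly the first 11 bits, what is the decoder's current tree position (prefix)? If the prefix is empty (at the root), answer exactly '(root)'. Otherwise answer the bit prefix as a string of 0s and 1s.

Bit 0: prefix='0' (no match yet)
Bit 1: prefix='00' -> emit 'k', reset
Bit 2: prefix='0' (no match yet)
Bit 3: prefix='00' -> emit 'k', reset
Bit 4: prefix='1' -> emit 'd', reset
Bit 5: prefix='1' -> emit 'd', reset
Bit 6: prefix='0' (no match yet)
Bit 7: prefix='01' (no match yet)
Bit 8: prefix='010' -> emit 'h', reset
Bit 9: prefix='0' (no match yet)
Bit 10: prefix='01' (no match yet)

Answer: 01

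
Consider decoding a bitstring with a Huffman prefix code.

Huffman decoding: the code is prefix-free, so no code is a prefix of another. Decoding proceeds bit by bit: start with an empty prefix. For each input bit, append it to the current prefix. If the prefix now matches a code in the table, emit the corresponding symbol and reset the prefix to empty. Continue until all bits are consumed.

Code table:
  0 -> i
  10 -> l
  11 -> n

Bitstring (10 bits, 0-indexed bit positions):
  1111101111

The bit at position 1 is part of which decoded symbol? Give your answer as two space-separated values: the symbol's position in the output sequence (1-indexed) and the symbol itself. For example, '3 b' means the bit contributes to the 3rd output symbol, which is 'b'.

Bit 0: prefix='1' (no match yet)
Bit 1: prefix='11' -> emit 'n', reset
Bit 2: prefix='1' (no match yet)
Bit 3: prefix='11' -> emit 'n', reset
Bit 4: prefix='1' (no match yet)
Bit 5: prefix='10' -> emit 'l', reset

Answer: 1 n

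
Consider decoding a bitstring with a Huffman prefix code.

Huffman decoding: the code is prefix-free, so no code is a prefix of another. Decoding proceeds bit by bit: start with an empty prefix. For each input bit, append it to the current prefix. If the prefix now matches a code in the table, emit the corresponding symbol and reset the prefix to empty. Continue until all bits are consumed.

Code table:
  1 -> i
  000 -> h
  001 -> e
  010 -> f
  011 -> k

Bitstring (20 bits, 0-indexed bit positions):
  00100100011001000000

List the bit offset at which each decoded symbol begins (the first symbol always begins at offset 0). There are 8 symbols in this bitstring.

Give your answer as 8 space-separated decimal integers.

Answer: 0 3 6 9 10 11 14 17

Derivation:
Bit 0: prefix='0' (no match yet)
Bit 1: prefix='00' (no match yet)
Bit 2: prefix='001' -> emit 'e', reset
Bit 3: prefix='0' (no match yet)
Bit 4: prefix='00' (no match yet)
Bit 5: prefix='001' -> emit 'e', reset
Bit 6: prefix='0' (no match yet)
Bit 7: prefix='00' (no match yet)
Bit 8: prefix='000' -> emit 'h', reset
Bit 9: prefix='1' -> emit 'i', reset
Bit 10: prefix='1' -> emit 'i', reset
Bit 11: prefix='0' (no match yet)
Bit 12: prefix='00' (no match yet)
Bit 13: prefix='001' -> emit 'e', reset
Bit 14: prefix='0' (no match yet)
Bit 15: prefix='00' (no match yet)
Bit 16: prefix='000' -> emit 'h', reset
Bit 17: prefix='0' (no match yet)
Bit 18: prefix='00' (no match yet)
Bit 19: prefix='000' -> emit 'h', reset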